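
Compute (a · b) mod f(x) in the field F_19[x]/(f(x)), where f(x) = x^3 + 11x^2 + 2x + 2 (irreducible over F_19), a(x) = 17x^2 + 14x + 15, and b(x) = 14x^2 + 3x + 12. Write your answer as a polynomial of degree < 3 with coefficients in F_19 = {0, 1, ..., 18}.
a · b ≡ 12x^2 + 14x + 1 (mod f(x))

Multiply in F_19[x]: a(x)·b(x) = (17x^2 + 14x + 15)·(14x^2 + 3x + 12) = 10x^4 + 4x + 9. This has degree ≥ 3, so divide by f(x) over F_19: 10x^4 + 4x + 9 = (10x + 4)·(x^3 + 11x^2 + 2x + 2) + (12x^2 + 14x + 1). Hence a·b ≡ 12x^2 + 14x + 1 (mod f). (F_19[x]/(f) is a field with 19^3 = 6859 elements since f is irreducible of degree 3.)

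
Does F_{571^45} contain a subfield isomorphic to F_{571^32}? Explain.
No: F_{571^32} is not a subfield of F_{571^45}

F_{p^m} embeds in F_{p^n} iff m | n. Here 32 ∤ 45 (since 45 = 1·32 + 13 with remainder 13 ≠ 0), so F_{571^32} is not a subfield of F_{571^45}. Equivalently: if it were, the tower law would give 32 = [F_{571^32}:F_571] dividing [F_{571^45}:F_571] = 45, contradiction.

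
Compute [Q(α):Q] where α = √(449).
[Q(α):Q] = 2

[Q(α):Q] equals the degree of the minimal polynomial of α. Here α^2 = 449 and x^2 - 449 is irreducible (d = 449 is squarefree, ≠ 1, hence not a square), so deg(m_α) = 2. Thus [Q(α):Q] = 2.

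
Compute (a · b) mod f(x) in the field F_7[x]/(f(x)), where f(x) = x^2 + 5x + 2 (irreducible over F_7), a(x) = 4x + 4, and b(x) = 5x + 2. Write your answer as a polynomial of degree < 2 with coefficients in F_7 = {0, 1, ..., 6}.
a · b ≡ 5x + 3 (mod f(x))

Multiply in F_7[x]: a(x)·b(x) = (4x + 4)·(5x + 2) = 6x^2 + 1. This has degree ≥ 2, so divide by f(x) over F_7: 6x^2 + 1 = (6)·(x^2 + 5x + 2) + (5x + 3). Hence a·b ≡ 5x + 3 (mod f). (F_7[x]/(f) is a field with 7^2 = 49 elements since f is irreducible of degree 2.)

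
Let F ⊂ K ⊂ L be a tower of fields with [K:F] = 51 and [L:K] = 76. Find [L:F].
[L:F] = 3876

The tower law says that for any tower of field extensions F ⊂ K ⊂ L with finite degrees, [L:F] = [L:K] · [K:F]. Here this gives [L:F] = 76 · 51 = 3876.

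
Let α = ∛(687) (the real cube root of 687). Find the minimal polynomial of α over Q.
m_α(x) = x^3 - 687

α satisfies α^3 = 687, so x^3 - 687 annihilates α. By the rational root test, a rational root p/q (in lowest terms) of x^3 - 687 would satisfy p^3 = 687 q^3, forcing q = 1 and p^3 = 687; but 687 is not a perfect cube, contradiction. A monic cubic over Q with no rational root is irreducible (any nontrivial factorization would include a linear factor). Hence x^3 - 687 is the minimal polynomial of α, and in particular [Q(α):Q] = 3.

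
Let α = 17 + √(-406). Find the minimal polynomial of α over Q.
m_α(x) = x^2 - 34x + 695

From α - 17 = √(-406), squaring gives (α - 17)^2 = -406, i.e. α^2 - 34α + 289 = -406, so α^2 - 34α + 695 = 0. The discriminant of x^2 - 34x + 695 is (-34)^2 - 4·(695) = 1156 - 2780 = -1624, and 4·(-406) is not a perfect square in Q since -406 is squarefree and ≠ 1. Hence x^2 - 34x + 695 is irreducible over Q and is the minimal polynomial of α.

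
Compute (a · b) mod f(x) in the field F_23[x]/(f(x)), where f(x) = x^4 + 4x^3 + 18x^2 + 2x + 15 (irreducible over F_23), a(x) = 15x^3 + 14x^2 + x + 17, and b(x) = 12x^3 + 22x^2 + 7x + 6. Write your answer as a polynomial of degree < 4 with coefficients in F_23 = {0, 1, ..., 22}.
a · b ≡ 5x^3 + 5x^2 + 18x + 4 (mod f(x))

Multiply in F_23[x]: a(x)·b(x) = (15x^3 + 14x^2 + x + 17)·(12x^3 + 22x^2 + 7x + 6) = 19x^6 + 15x^5 + 11x^4 + 5x^2 + 10x + 10. This has degree ≥ 4, so divide by f(x) over F_23: 19x^6 + 15x^5 + 11x^4 + 5x^2 + 10x + 10 = (19x^2 + 8x + 5)·(x^4 + 4x^3 + 18x^2 + 2x + 15) + (5x^3 + 5x^2 + 18x + 4). Hence a·b ≡ 5x^3 + 5x^2 + 18x + 4 (mod f). (F_23[x]/(f) is a field with 23^4 = 279841 elements since f is irreducible of degree 4.)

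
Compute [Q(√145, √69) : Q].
[Q(√145, √69) : Q] = 4

[Q(√145):Q] = 2 (min poly x^2 - 145, irreducible since 145 is squarefree > 1). For the top step, suppose √69 ∈ Q(√145), say √69 = c + d√145 with c, d ∈ Q. Squaring: 69 = c^2 + 145d^2 + 2cd√145. Since √145 ∉ Q this forces 2cd = 0. If d = 0 then √69 = c ∈ Q, contradicting 69 squarefree > 1. If c = 0 then 69 = 145d^2, so 145·69 = (145d)^2 is a perfect square in Q — but 145·69 = 10005 is not a perfect square (since 145 and 69 are distinct squarefree integers). Contradiction. Hence √69 ∉ Q(√145), so x^2 - 69 stays irreducible over Q(√145) and [Q(√145, √69) : Q(√145)] = 2. By the tower law, [Q(√145, √69) : Q] = 2 · 2 = 4.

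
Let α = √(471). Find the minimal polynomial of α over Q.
m_α(x) = x^2 - 471

α satisfies α^2 - 471 = 0, so x^2 - 471 annihilates α. Since d = 471 is squarefree and ≠ 1, it is not a perfect square in Q, so x^2 - 471 has no rational root and is therefore irreducible over Q (a degree-2 polynomial over a field is irreducible iff it has no root). Hence m_α(x) = x^2 - 471.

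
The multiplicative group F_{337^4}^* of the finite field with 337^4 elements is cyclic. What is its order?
|F_{337^4}^*| = 12897917760

F_{337^4} has 337^4 = 12897917761 elements; its multiplicative group consists of all nonzero elements, so |F_{337^4}^*| = 12897917761 - 1 = 12897917760. (It is cyclic since any finite subgroup of the multiplicative group of a field is cyclic.)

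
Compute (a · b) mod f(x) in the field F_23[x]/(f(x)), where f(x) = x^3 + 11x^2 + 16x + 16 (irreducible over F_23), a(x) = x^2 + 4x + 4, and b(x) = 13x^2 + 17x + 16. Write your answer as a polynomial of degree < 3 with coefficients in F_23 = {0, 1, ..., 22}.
a · b ≡ 6x^2 + 4x + 6 (mod f(x))

Multiply in F_23[x]: a(x)·b(x) = (x^2 + 4x + 4)·(13x^2 + 17x + 16) = 13x^4 + 21x^2 + 17x + 18. This has degree ≥ 3, so divide by f(x) over F_23: 13x^4 + 21x^2 + 17x + 18 = (13x + 18)·(x^3 + 11x^2 + 16x + 16) + (6x^2 + 4x + 6). Hence a·b ≡ 6x^2 + 4x + 6 (mod f). (F_23[x]/(f) is a field with 23^3 = 12167 elements since f is irreducible of degree 3.)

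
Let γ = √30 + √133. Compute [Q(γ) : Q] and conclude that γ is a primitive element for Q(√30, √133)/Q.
[Q(γ) : Q] = 4 (equivalently, Q(γ) = Q(√30, √133))

Obviously Q(γ) ⊆ Q(√30, √133), and [Q(√30, √133):Q] = 4 (since 30, 133 are distinct squarefree integers > 1 with 3990 not a perfect square). To show equality we compute the minimal polynomial of γ. From γ = √30 + √133: γ^2 = 30 + 2√(3990) + 133 = 163 + 2√(3990), so γ^2 - 163 = 2√(3990); squaring, (γ^2 - 163)^2 = 4·3990, i.e. γ^4 - 326γ^2 + 26569 - 15960 = 0, i.e. γ^4 - 326γ^2 + 10609 = 0. So γ is a root of x^4 - 326x^2 + 10609. This polynomial is irreducible over Q: it has no rational root (each ±√30 ± √133 is irrational), and any factorization into two quadratics over Q would force √(3990) ∈ Q (pairing opposite roots) or √30, √133 ∈ Q (other pairings), all impossible. Hence [Q(γ):Q] = 4 = [Q(√30, √133):Q], so Q(γ) = Q(√30, √133).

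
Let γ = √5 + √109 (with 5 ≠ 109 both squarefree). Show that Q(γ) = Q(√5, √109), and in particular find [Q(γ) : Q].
[Q(γ) : Q] = 4 (equivalently, Q(γ) = Q(√5, √109))

Obviously Q(γ) ⊆ Q(√5, √109), and [Q(√5, √109):Q] = 4 (since 5, 109 are distinct squarefree integers > 1 with 545 not a perfect square). To show equality we compute the minimal polynomial of γ. From γ = √5 + √109: γ^2 = 5 + 2√(545) + 109 = 114 + 2√(545), so γ^2 - 114 = 2√(545); squaring, (γ^2 - 114)^2 = 4·545, i.e. γ^4 - 228γ^2 + 12996 - 2180 = 0, i.e. γ^4 - 228γ^2 + 10816 = 0. So γ is a root of x^4 - 228x^2 + 10816. This polynomial is irreducible over Q: it has no rational root (each ±√5 ± √109 is irrational), and any factorization into two quadratics over Q would force √(545) ∈ Q (pairing opposite roots) or √5, √109 ∈ Q (other pairings), all impossible. Hence [Q(γ):Q] = 4 = [Q(√5, √109):Q], so Q(γ) = Q(√5, √109).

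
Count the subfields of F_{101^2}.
F_{101^2} has 2 subfields

The subfields of F_{p^n} are exactly the fields F_{p^d} for d | n (each is the fixed field of the unique index-d subgroup of Gal(F_{p^n}/F_p) ≅ Z/nZ). The divisors of n = 2 are {1, 2}, giving 2 subfields: F_{101^1}, F_{101^2}.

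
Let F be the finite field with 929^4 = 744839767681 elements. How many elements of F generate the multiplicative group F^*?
There are φ(744839767680) = 185588121600 primitive elements

F_q^* is cyclic of order q - 1 = 744839767680. A cyclic group of order m has exactly φ(m) generators. Here m = 744839767680 = 2^7 · 3 · 5 · 29 · 31 · 431521, so the number of primitive elements is φ(744839767680) = 185588121600.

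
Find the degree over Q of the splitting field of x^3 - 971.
[K : Q] = 6

The roots of x^3 - 971 are ∛971, ω∛971, ω^2∛971 where ω = e^(2πi/3) is a primitive cube root of unity, so K = Q(∛971, ω). Now [Q(∛971):Q] = 3 (since 971 is not a perfect cube, x^3 - 971 is irreducible) and [Q(ω):Q] = 2. Both 2 and 3 divide [K:Q], and [K:Q] ≤ 3·2 = 6, so [K:Q] = 6. (Equivalently: Q(∛971) ⊂ R but ω ∉ R, so [K : Q(∛971)] = 2.)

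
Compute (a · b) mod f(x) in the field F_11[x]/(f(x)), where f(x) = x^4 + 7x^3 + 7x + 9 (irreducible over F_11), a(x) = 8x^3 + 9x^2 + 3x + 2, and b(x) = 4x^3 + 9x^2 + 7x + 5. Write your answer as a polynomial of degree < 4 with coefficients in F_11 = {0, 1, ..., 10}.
a · b ≡ 7x^3 + 3x^2 + 7 (mod f(x))

Multiply in F_11[x]: a(x)·b(x) = (8x^3 + 9x^2 + 3x + 2)·(4x^3 + 9x^2 + 7x + 5) = 10x^6 + 9x^5 + 6x^4 + 6x^3 + 7x^2 + 7x + 10. This has degree ≥ 4, so divide by f(x) over F_11: 10x^6 + 9x^5 + 6x^4 + 6x^3 + 7x^2 + 7x + 10 = (10x^2 + 5x + 4)·(x^4 + 7x^3 + 7x + 9) + (7x^3 + 3x^2 + 7). Hence a·b ≡ 7x^3 + 3x^2 + 7 (mod f). (F_11[x]/(f) is a field with 11^4 = 14641 elements since f is irreducible of degree 4.)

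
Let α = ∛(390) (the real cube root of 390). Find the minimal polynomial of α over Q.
m_α(x) = x^3 - 390

α satisfies α^3 = 390, so x^3 - 390 annihilates α. By the rational root test, a rational root p/q (in lowest terms) of x^3 - 390 would satisfy p^3 = 390 q^3, forcing q = 1 and p^3 = 390; but 390 is not a perfect cube, contradiction. A monic cubic over Q with no rational root is irreducible (any nontrivial factorization would include a linear factor). Hence x^3 - 390 is the minimal polynomial of α, and in particular [Q(α):Q] = 3.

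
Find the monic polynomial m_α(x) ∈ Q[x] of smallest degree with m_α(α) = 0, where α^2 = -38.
m_α(x) = x^2 + 38

α satisfies α^2 + 38 = 0, so x^2 + 38 annihilates α. Since d = -38 is squarefree and ≠ 1, it is not a perfect square in Q, so x^2 + 38 has no rational root and is therefore irreducible over Q (a degree-2 polynomial over a field is irreducible iff it has no root). Hence m_α(x) = x^2 + 38.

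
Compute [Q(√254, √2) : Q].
[Q(√254, √2) : Q] = 4

[Q(√254):Q] = 2 (min poly x^2 - 254, irreducible since 254 is squarefree > 1). For the top step, suppose √2 ∈ Q(√254), say √2 = c + d√254 with c, d ∈ Q. Squaring: 2 = c^2 + 254d^2 + 2cd√254. Since √254 ∉ Q this forces 2cd = 0. If d = 0 then √2 = c ∈ Q, contradicting 2 squarefree > 1. If c = 0 then 2 = 254d^2, so 254·2 = (254d)^2 is a perfect square in Q — but 254·2 = 508 is not a perfect square (since 254 and 2 are distinct squarefree integers). Contradiction. Hence √2 ∉ Q(√254), so x^2 - 2 stays irreducible over Q(√254) and [Q(√254, √2) : Q(√254)] = 2. By the tower law, [Q(√254, √2) : Q] = 2 · 2 = 4.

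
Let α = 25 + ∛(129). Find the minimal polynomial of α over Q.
m_α(x) = x^3 - 75x^2 + 1875x - 15754

Set β = α - 25 = ∛(129), so β^3 = 129. Then (α - 25)^3 - 129 = 0, i.e. α is a root of g(x) = (x - 25)^3 - 129 = x^3 - 75x^2 + 1875x - 15754. Since g(x) = h(x - 25) where h(x) = x^3 - 129, and h is irreducible over Q (because 129 is not a perfect cube, so h has no rational root, and a monic cubic with no rational root is irreducible), g is also irreducible (irreducibility is preserved under the substitution x → x - 25). Hence m_α(x) = x^3 - 75x^2 + 1875x - 15754.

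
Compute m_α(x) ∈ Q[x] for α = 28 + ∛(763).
m_α(x) = x^3 - 84x^2 + 2352x - 22715

Set β = α - 28 = ∛(763), so β^3 = 763. Then (α - 28)^3 - 763 = 0, i.e. α is a root of g(x) = (x - 28)^3 - 763 = x^3 - 84x^2 + 2352x - 22715. Since g(x) = h(x - 28) where h(x) = x^3 - 763, and h is irreducible over Q (because 763 is not a perfect cube, so h has no rational root, and a monic cubic with no rational root is irreducible), g is also irreducible (irreducibility is preserved under the substitution x → x - 28). Hence m_α(x) = x^3 - 84x^2 + 2352x - 22715.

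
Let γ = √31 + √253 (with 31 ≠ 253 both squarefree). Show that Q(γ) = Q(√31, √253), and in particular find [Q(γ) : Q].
[Q(γ) : Q] = 4 (equivalently, Q(γ) = Q(√31, √253))

Obviously Q(γ) ⊆ Q(√31, √253), and [Q(√31, √253):Q] = 4 (since 31, 253 are distinct squarefree integers > 1 with 7843 not a perfect square). To show equality we compute the minimal polynomial of γ. From γ = √31 + √253: γ^2 = 31 + 2√(7843) + 253 = 284 + 2√(7843), so γ^2 - 284 = 2√(7843); squaring, (γ^2 - 284)^2 = 4·7843, i.e. γ^4 - 568γ^2 + 80656 - 31372 = 0, i.e. γ^4 - 568γ^2 + 49284 = 0. So γ is a root of x^4 - 568x^2 + 49284. This polynomial is irreducible over Q: it has no rational root (each ±√31 ± √253 is irrational), and any factorization into two quadratics over Q would force √(7843) ∈ Q (pairing opposite roots) or √31, √253 ∈ Q (other pairings), all impossible. Hence [Q(γ):Q] = 4 = [Q(√31, √253):Q], so Q(γ) = Q(√31, √253).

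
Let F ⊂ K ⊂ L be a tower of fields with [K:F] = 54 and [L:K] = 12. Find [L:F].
[L:F] = 648

The tower law says that for any tower of field extensions F ⊂ K ⊂ L with finite degrees, [L:F] = [L:K] · [K:F]. Here this gives [L:F] = 12 · 54 = 648.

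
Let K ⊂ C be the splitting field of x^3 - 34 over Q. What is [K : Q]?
[K : Q] = 6

The roots of x^3 - 34 are ∛34, ω∛34, ω^2∛34 where ω = e^(2πi/3) is a primitive cube root of unity, so K = Q(∛34, ω). Now [Q(∛34):Q] = 3 (since 34 is not a perfect cube, x^3 - 34 is irreducible) and [Q(ω):Q] = 2. Both 2 and 3 divide [K:Q], and [K:Q] ≤ 3·2 = 6, so [K:Q] = 6. (Equivalently: Q(∛34) ⊂ R but ω ∉ R, so [K : Q(∛34)] = 2.)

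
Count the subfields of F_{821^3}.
F_{821^3} has 2 subfields

The subfields of F_{p^n} are exactly the fields F_{p^d} for d | n (each is the fixed field of the unique index-d subgroup of Gal(F_{p^n}/F_p) ≅ Z/nZ). The divisors of n = 3 are {1, 3}, giving 2 subfields: F_{821^1}, F_{821^3}.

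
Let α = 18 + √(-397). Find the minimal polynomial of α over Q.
m_α(x) = x^2 - 36x + 721

From α - 18 = √(-397), squaring gives (α - 18)^2 = -397, i.e. α^2 - 36α + 324 = -397, so α^2 - 36α + 721 = 0. The discriminant of x^2 - 36x + 721 is (-36)^2 - 4·(721) = 1296 - 2884 = -1588, and 4·(-397) is not a perfect square in Q since -397 is squarefree and ≠ 1. Hence x^2 - 36x + 721 is irreducible over Q and is the minimal polynomial of α.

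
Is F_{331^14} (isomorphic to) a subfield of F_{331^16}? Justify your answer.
No: F_{331^14} is not a subfield of F_{331^16}

F_{p^m} embeds in F_{p^n} iff m | n. Here 14 ∤ 16 (since 16 = 1·14 + 2 with remainder 2 ≠ 0), so F_{331^14} is not a subfield of F_{331^16}. Equivalently: if it were, the tower law would give 14 = [F_{331^14}:F_331] dividing [F_{331^16}:F_331] = 16, contradiction.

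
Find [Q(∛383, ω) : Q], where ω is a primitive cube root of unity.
[Q(∛383, ω) : Q] = 6

[Q(∛383):Q] = 3 (min poly x^3 - 383, irreducible since 383 is not a perfect cube). [Q(ω):Q] = 2 (min poly x^2 + x + 1). Since Q(∛383) ⊂ R and ω ∉ R, we have ω ∉ Q(∛383), so x^2 + x + 1 remains irreducible over Q(∛383) and [Q(∛383, ω) : Q(∛383)] = 2. By the tower law, [Q(∛383, ω) : Q] = 3 · 2 = 6. (In fact Q(∛383, ω) is the splitting field of x^3 - 383 over Q.)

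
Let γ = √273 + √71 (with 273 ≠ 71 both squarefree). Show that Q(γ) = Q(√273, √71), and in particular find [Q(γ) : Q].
[Q(γ) : Q] = 4 (equivalently, Q(γ) = Q(√273, √71))

Obviously Q(γ) ⊆ Q(√273, √71), and [Q(√273, √71):Q] = 4 (since 273, 71 are distinct squarefree integers > 1 with 19383 not a perfect square). To show equality we compute the minimal polynomial of γ. From γ = √273 + √71: γ^2 = 273 + 2√(19383) + 71 = 344 + 2√(19383), so γ^2 - 344 = 2√(19383); squaring, (γ^2 - 344)^2 = 4·19383, i.e. γ^4 - 688γ^2 + 118336 - 77532 = 0, i.e. γ^4 - 688γ^2 + 40804 = 0. So γ is a root of x^4 - 688x^2 + 40804. This polynomial is irreducible over Q: it has no rational root (each ±√273 ± √71 is irrational), and any factorization into two quadratics over Q would force √(19383) ∈ Q (pairing opposite roots) or √273, √71 ∈ Q (other pairings), all impossible. Hence [Q(γ):Q] = 4 = [Q(√273, √71):Q], so Q(γ) = Q(√273, √71).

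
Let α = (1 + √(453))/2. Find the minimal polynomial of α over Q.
m_α(x) = x^2 - x - 113

From 2α - 1 = √(453), squaring gives (2α - 1)^2 = 453, i.e. 4α^2 - 4α + 1 = 453, so α^2 - α + (1 - 453)/4 = 0. Since 453 ≡ 1 (mod 4), (1 - 453)/4 = -113 ∈ Z. The polynomial x^2 - x - 113 has discriminant 1 - 4·(-113) = 453, which is not a perfect square in Q (d = 453 is squarefree and ≠ 1), so x^2 - x - 113 is irreducible over Q. It is the minimal polynomial of α.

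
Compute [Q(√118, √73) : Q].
[Q(√118, √73) : Q] = 4

[Q(√118):Q] = 2 (min poly x^2 - 118, irreducible since 118 is squarefree > 1). For the top step, suppose √73 ∈ Q(√118), say √73 = c + d√118 with c, d ∈ Q. Squaring: 73 = c^2 + 118d^2 + 2cd√118. Since √118 ∉ Q this forces 2cd = 0. If d = 0 then √73 = c ∈ Q, contradicting 73 squarefree > 1. If c = 0 then 73 = 118d^2, so 118·73 = (118d)^2 is a perfect square in Q — but 118·73 = 8614 is not a perfect square (since 118 and 73 are distinct squarefree integers). Contradiction. Hence √73 ∉ Q(√118), so x^2 - 73 stays irreducible over Q(√118) and [Q(√118, √73) : Q(√118)] = 2. By the tower law, [Q(√118, √73) : Q] = 2 · 2 = 4.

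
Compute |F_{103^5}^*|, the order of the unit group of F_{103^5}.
|F_{103^5}^*| = 11592740742

F_{103^5} has 103^5 = 11592740743 elements; its multiplicative group consists of all nonzero elements, so |F_{103^5}^*| = 11592740743 - 1 = 11592740742. (It is cyclic since any finite subgroup of the multiplicative group of a field is cyclic.)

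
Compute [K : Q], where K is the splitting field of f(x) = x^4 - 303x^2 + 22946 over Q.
[K : Q] = 4

Solving the quadratic in x^2: x^2 = (303 ± √(303^2 - 4·22946))/2 = (303 ± √25)/2 = (303 ± 5)/2, giving x^2 = 154 or x^2 = 149. So f(x) = (x^2 - 154)(x^2 - 149) and the roots of f are ±√154, ±√149. Hence the splitting field is K = Q(√154, √149). Since 154 and 149 are distinct squarefree integers > 1, their product 22946 is not a perfect square, so √149 ∉ Q(√154). By the tower law [K:Q] = [Q(√154,√149):Q(√154)] · [Q(√154):Q] = 2 · 2 = 4.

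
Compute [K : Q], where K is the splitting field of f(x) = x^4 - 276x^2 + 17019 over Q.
[K : Q] = 4

Solving the quadratic in x^2: x^2 = (276 ± √(276^2 - 4·17019))/2 = (276 ± √8100)/2 = (276 ± 90)/2, giving x^2 = 183 or x^2 = 93. So f(x) = (x^2 - 183)(x^2 - 93) and the roots of f are ±√183, ±√93. Hence the splitting field is K = Q(√183, √93). Since 183 and 93 are distinct squarefree integers > 1, their product 17019 is not a perfect square, so √93 ∉ Q(√183). By the tower law [K:Q] = [Q(√183,√93):Q(√183)] · [Q(√183):Q] = 2 · 2 = 4.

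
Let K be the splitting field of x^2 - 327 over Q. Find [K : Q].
[K : Q] = 2

f(x) = x^2 - 327 factors as (x - √327)(x + √327). The splitting field is K = Q(√327). Since 327 is squarefree and > 1, it is not a perfect square, so x^2 - 327 is irreducible over Q and [Q(√327) : Q] = 2. Hence [K : Q] = 2.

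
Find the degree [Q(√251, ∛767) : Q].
[Q(√251, ∛767) : Q] = 6

Let L = Q(√251, ∛767). Since Q(√251) ⊂ L and [Q(√251):Q] = 2, the tower law gives 2 | [L:Q]. Likewise Q(∛767) ⊂ L with [Q(∛767):Q] = 3 (because 767 is not a perfect cube), so 3 | [L:Q]. As gcd(2,3) = 1, [L:Q] is divisible by 6. Conversely L is generated over Q by √251 and ∛767, so [L:Q] ≤ 2·3 = 6. Therefore [Q(√251, ∛767) : Q] = 6.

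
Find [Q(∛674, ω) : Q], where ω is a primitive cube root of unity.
[Q(∛674, ω) : Q] = 6

[Q(∛674):Q] = 3 (min poly x^3 - 674, irreducible since 674 is not a perfect cube). [Q(ω):Q] = 2 (min poly x^2 + x + 1). Since Q(∛674) ⊂ R and ω ∉ R, we have ω ∉ Q(∛674), so x^2 + x + 1 remains irreducible over Q(∛674) and [Q(∛674, ω) : Q(∛674)] = 2. By the tower law, [Q(∛674, ω) : Q] = 3 · 2 = 6. (In fact Q(∛674, ω) is the splitting field of x^3 - 674 over Q.)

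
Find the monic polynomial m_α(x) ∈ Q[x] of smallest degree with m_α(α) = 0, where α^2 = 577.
m_α(x) = x^2 - 577

α satisfies α^2 - 577 = 0, so x^2 - 577 annihilates α. Since d = 577 is squarefree and ≠ 1, it is not a perfect square in Q, so x^2 - 577 has no rational root and is therefore irreducible over Q (a degree-2 polynomial over a field is irreducible iff it has no root). Hence m_α(x) = x^2 - 577.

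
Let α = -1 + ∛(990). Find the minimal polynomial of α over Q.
m_α(x) = x^3 + 3x^2 + 3x - 989

Set β = α + 1 = ∛(990), so β^3 = 990. Then (α + 1)^3 - 990 = 0, i.e. α is a root of g(x) = (x + 1)^3 - 990 = x^3 + 3x^2 + 3x - 989. Since g(x) = h(x + 1) where h(x) = x^3 - 990, and h is irreducible over Q (because 990 is not a perfect cube, so h has no rational root, and a monic cubic with no rational root is irreducible), g is also irreducible (irreducibility is preserved under the substitution x → x + 1). Hence m_α(x) = x^3 + 3x^2 + 3x - 989.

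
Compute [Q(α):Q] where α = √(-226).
[Q(α):Q] = 2

[Q(α):Q] equals the degree of the minimal polynomial of α. Here α^2 = -226 and x^2 + 226 is irreducible (d = -226 is squarefree, ≠ 1, hence not a square), so deg(m_α) = 2. Thus [Q(α):Q] = 2.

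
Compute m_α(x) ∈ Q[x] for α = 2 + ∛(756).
m_α(x) = x^3 - 6x^2 + 12x - 764

Set β = α - 2 = ∛(756), so β^3 = 756. Then (α - 2)^3 - 756 = 0, i.e. α is a root of g(x) = (x - 2)^3 - 756 = x^3 - 6x^2 + 12x - 764. Since g(x) = h(x - 2) where h(x) = x^3 - 756, and h is irreducible over Q (because 756 is not a perfect cube, so h has no rational root, and a monic cubic with no rational root is irreducible), g is also irreducible (irreducibility is preserved under the substitution x → x - 2). Hence m_α(x) = x^3 - 6x^2 + 12x - 764.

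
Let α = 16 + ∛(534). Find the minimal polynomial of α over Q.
m_α(x) = x^3 - 48x^2 + 768x - 4630

Set β = α - 16 = ∛(534), so β^3 = 534. Then (α - 16)^3 - 534 = 0, i.e. α is a root of g(x) = (x - 16)^3 - 534 = x^3 - 48x^2 + 768x - 4630. Since g(x) = h(x - 16) where h(x) = x^3 - 534, and h is irreducible over Q (because 534 is not a perfect cube, so h has no rational root, and a monic cubic with no rational root is irreducible), g is also irreducible (irreducibility is preserved under the substitution x → x - 16). Hence m_α(x) = x^3 - 48x^2 + 768x - 4630.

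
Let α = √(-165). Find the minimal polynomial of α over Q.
m_α(x) = x^2 + 165

α satisfies α^2 + 165 = 0, so x^2 + 165 annihilates α. Since d = -165 is squarefree and ≠ 1, it is not a perfect square in Q, so x^2 + 165 has no rational root and is therefore irreducible over Q (a degree-2 polynomial over a field is irreducible iff it has no root). Hence m_α(x) = x^2 + 165.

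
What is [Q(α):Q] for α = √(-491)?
[Q(α):Q] = 2

[Q(α):Q] equals the degree of the minimal polynomial of α. Here α^2 = -491 and x^2 + 491 is irreducible (d = -491 is squarefree, ≠ 1, hence not a square), so deg(m_α) = 2. Thus [Q(α):Q] = 2.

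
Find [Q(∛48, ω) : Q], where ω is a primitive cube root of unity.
[Q(∛48, ω) : Q] = 6

[Q(∛48):Q] = 3 (min poly x^3 - 48, irreducible since 48 is not a perfect cube). [Q(ω):Q] = 2 (min poly x^2 + x + 1). Since Q(∛48) ⊂ R and ω ∉ R, we have ω ∉ Q(∛48), so x^2 + x + 1 remains irreducible over Q(∛48) and [Q(∛48, ω) : Q(∛48)] = 2. By the tower law, [Q(∛48, ω) : Q] = 3 · 2 = 6. (In fact Q(∛48, ω) is the splitting field of x^3 - 48 over Q.)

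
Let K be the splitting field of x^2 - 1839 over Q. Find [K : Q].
[K : Q] = 2

f(x) = x^2 - 1839 factors as (x - √1839)(x + √1839). The splitting field is K = Q(√1839). Since 1839 is squarefree and > 1, it is not a perfect square, so x^2 - 1839 is irreducible over Q and [Q(√1839) : Q] = 2. Hence [K : Q] = 2.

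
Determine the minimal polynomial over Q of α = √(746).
m_α(x) = x^2 - 746

α satisfies α^2 - 746 = 0, so x^2 - 746 annihilates α. Since d = 746 is squarefree and ≠ 1, it is not a perfect square in Q, so x^2 - 746 has no rational root and is therefore irreducible over Q (a degree-2 polynomial over a field is irreducible iff it has no root). Hence m_α(x) = x^2 - 746.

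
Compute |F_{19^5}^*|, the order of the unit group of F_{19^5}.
|F_{19^5}^*| = 2476098

F_{19^5} has 19^5 = 2476099 elements; its multiplicative group consists of all nonzero elements, so |F_{19^5}^*| = 2476099 - 1 = 2476098. (It is cyclic since any finite subgroup of the multiplicative group of a field is cyclic.)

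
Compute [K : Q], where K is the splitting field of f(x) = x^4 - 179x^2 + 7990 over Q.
[K : Q] = 4

Solving the quadratic in x^2: x^2 = (179 ± √(179^2 - 4·7990))/2 = (179 ± √81)/2 = (179 ± 9)/2, giving x^2 = 94 or x^2 = 85. So f(x) = (x^2 - 94)(x^2 - 85) and the roots of f are ±√94, ±√85. Hence the splitting field is K = Q(√94, √85). Since 94 and 85 are distinct squarefree integers > 1, their product 7990 is not a perfect square, so √85 ∉ Q(√94). By the tower law [K:Q] = [Q(√94,√85):Q(√94)] · [Q(√94):Q] = 2 · 2 = 4.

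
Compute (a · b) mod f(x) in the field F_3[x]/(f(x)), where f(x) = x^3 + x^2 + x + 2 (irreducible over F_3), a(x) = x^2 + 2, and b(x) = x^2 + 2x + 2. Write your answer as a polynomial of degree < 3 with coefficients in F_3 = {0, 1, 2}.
a · b ≡ 2x^2 + x + 2 (mod f(x))

Multiply in F_3[x]: a(x)·b(x) = (x^2 + 2)·(x^2 + 2x + 2) = x^4 + 2x^3 + x^2 + x + 1. This has degree ≥ 3, so divide by f(x) over F_3: x^4 + 2x^3 + x^2 + x + 1 = (x + 1)·(x^3 + x^2 + x + 2) + (2x^2 + x + 2). Hence a·b ≡ 2x^2 + x + 2 (mod f). (F_3[x]/(f) is a field with 3^3 = 27 elements since f is irreducible of degree 3.)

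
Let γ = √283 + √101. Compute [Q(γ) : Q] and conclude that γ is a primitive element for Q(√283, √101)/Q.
[Q(γ) : Q] = 4 (equivalently, Q(γ) = Q(√283, √101))

Obviously Q(γ) ⊆ Q(√283, √101), and [Q(√283, √101):Q] = 4 (since 283, 101 are distinct squarefree integers > 1 with 28583 not a perfect square). To show equality we compute the minimal polynomial of γ. From γ = √283 + √101: γ^2 = 283 + 2√(28583) + 101 = 384 + 2√(28583), so γ^2 - 384 = 2√(28583); squaring, (γ^2 - 384)^2 = 4·28583, i.e. γ^4 - 768γ^2 + 147456 - 114332 = 0, i.e. γ^4 - 768γ^2 + 33124 = 0. So γ is a root of x^4 - 768x^2 + 33124. This polynomial is irreducible over Q: it has no rational root (each ±√283 ± √101 is irrational), and any factorization into two quadratics over Q would force √(28583) ∈ Q (pairing opposite roots) or √283, √101 ∈ Q (other pairings), all impossible. Hence [Q(γ):Q] = 4 = [Q(√283, √101):Q], so Q(γ) = Q(√283, √101).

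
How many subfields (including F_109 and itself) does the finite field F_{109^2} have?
F_{109^2} has 2 subfields

The subfields of F_{p^n} are exactly the fields F_{p^d} for d | n (each is the fixed field of the unique index-d subgroup of Gal(F_{p^n}/F_p) ≅ Z/nZ). The divisors of n = 2 are {1, 2}, giving 2 subfields: F_{109^1}, F_{109^2}.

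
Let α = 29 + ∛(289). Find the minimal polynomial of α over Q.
m_α(x) = x^3 - 87x^2 + 2523x - 24678

Set β = α - 29 = ∛(289), so β^3 = 289. Then (α - 29)^3 - 289 = 0, i.e. α is a root of g(x) = (x - 29)^3 - 289 = x^3 - 87x^2 + 2523x - 24678. Since g(x) = h(x - 29) where h(x) = x^3 - 289, and h is irreducible over Q (because 289 is not a perfect cube, so h has no rational root, and a monic cubic with no rational root is irreducible), g is also irreducible (irreducibility is preserved under the substitution x → x - 29). Hence m_α(x) = x^3 - 87x^2 + 2523x - 24678.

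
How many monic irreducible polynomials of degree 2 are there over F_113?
There are 6328 monic irreducible polynomials of degree 2 over F_113

Each element of F_{113^2} that lies in no proper subfield is a root of exactly one monic irreducible of degree 2 over F_113, and each such polynomial has 2 distinct roots in F_{113^2}. By Möbius inversion the count is N_113(2) = (1/2) Σ_{d|2} μ(2/d) · 113^d = (1/2)(μ(2)·113^1 + μ(1)·113^2) = 12656/2 = 6328.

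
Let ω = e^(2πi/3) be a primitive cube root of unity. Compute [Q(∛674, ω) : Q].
[Q(∛674, ω) : Q] = 6

[Q(∛674):Q] = 3 (min poly x^3 - 674, irreducible since 674 is not a perfect cube). [Q(ω):Q] = 2 (min poly x^2 + x + 1). Since Q(∛674) ⊂ R and ω ∉ R, we have ω ∉ Q(∛674), so x^2 + x + 1 remains irreducible over Q(∛674) and [Q(∛674, ω) : Q(∛674)] = 2. By the tower law, [Q(∛674, ω) : Q] = 3 · 2 = 6. (In fact Q(∛674, ω) is the splitting field of x^3 - 674 over Q.)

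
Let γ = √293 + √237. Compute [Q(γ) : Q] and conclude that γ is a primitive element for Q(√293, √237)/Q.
[Q(γ) : Q] = 4 (equivalently, Q(γ) = Q(√293, √237))

Obviously Q(γ) ⊆ Q(√293, √237), and [Q(√293, √237):Q] = 4 (since 293, 237 are distinct squarefree integers > 1 with 69441 not a perfect square). To show equality we compute the minimal polynomial of γ. From γ = √293 + √237: γ^2 = 293 + 2√(69441) + 237 = 530 + 2√(69441), so γ^2 - 530 = 2√(69441); squaring, (γ^2 - 530)^2 = 4·69441, i.e. γ^4 - 1060γ^2 + 280900 - 277764 = 0, i.e. γ^4 - 1060γ^2 + 3136 = 0. So γ is a root of x^4 - 1060x^2 + 3136. This polynomial is irreducible over Q: it has no rational root (each ±√293 ± √237 is irrational), and any factorization into two quadratics over Q would force √(69441) ∈ Q (pairing opposite roots) or √293, √237 ∈ Q (other pairings), all impossible. Hence [Q(γ):Q] = 4 = [Q(√293, √237):Q], so Q(γ) = Q(√293, √237).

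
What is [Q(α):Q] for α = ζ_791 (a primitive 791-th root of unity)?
[Q(α):Q] = 672

The minimal polynomial of ζ_791 over Q is the 791-th cyclotomic polynomial Φ_791(x), which is irreducible over Q and has degree φ(791) = 672. Hence [Q(α):Q] = φ(791) = 672.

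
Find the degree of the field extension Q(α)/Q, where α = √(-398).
[Q(α):Q] = 2

[Q(α):Q] equals the degree of the minimal polynomial of α. Here α^2 = -398 and x^2 + 398 is irreducible (d = -398 is squarefree, ≠ 1, hence not a square), so deg(m_α) = 2. Thus [Q(α):Q] = 2.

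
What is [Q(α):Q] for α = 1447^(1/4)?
[Q(α):Q] = 4

α is a root of x^4 - 1447. By Eisenstein's criterion at the prime p = 1447 (which divides the constant term 1447 but p^2 = 2093809 does not, since 1447 is squarefree), x^4 - 1447 is irreducible over Q. Hence [Q(α):Q] = 4.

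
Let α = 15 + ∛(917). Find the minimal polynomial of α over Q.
m_α(x) = x^3 - 45x^2 + 675x - 4292

Set β = α - 15 = ∛(917), so β^3 = 917. Then (α - 15)^3 - 917 = 0, i.e. α is a root of g(x) = (x - 15)^3 - 917 = x^3 - 45x^2 + 675x - 4292. Since g(x) = h(x - 15) where h(x) = x^3 - 917, and h is irreducible over Q (because 917 is not a perfect cube, so h has no rational root, and a monic cubic with no rational root is irreducible), g is also irreducible (irreducibility is preserved under the substitution x → x - 15). Hence m_α(x) = x^3 - 45x^2 + 675x - 4292.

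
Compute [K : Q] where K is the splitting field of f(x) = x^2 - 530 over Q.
[K : Q] = 2

f(x) = x^2 - 530 factors as (x - √530)(x + √530). The splitting field is K = Q(√530). Since 530 is squarefree and > 1, it is not a perfect square, so x^2 - 530 is irreducible over Q and [Q(√530) : Q] = 2. Hence [K : Q] = 2.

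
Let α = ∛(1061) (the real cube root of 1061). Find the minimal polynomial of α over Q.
m_α(x) = x^3 - 1061

α satisfies α^3 = 1061, so x^3 - 1061 annihilates α. By the rational root test, a rational root p/q (in lowest terms) of x^3 - 1061 would satisfy p^3 = 1061 q^3, forcing q = 1 and p^3 = 1061; but 1061 is not a perfect cube, contradiction. A monic cubic over Q with no rational root is irreducible (any nontrivial factorization would include a linear factor). Hence x^3 - 1061 is the minimal polynomial of α, and in particular [Q(α):Q] = 3.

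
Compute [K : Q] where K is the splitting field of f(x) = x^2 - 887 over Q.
[K : Q] = 2

f(x) = x^2 - 887 factors as (x - √887)(x + √887). The splitting field is K = Q(√887). Since 887 is squarefree and > 1, it is not a perfect square, so x^2 - 887 is irreducible over Q and [Q(√887) : Q] = 2. Hence [K : Q] = 2.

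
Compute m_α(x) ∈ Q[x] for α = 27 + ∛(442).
m_α(x) = x^3 - 81x^2 + 2187x - 20125

Set β = α - 27 = ∛(442), so β^3 = 442. Then (α - 27)^3 - 442 = 0, i.e. α is a root of g(x) = (x - 27)^3 - 442 = x^3 - 81x^2 + 2187x - 20125. Since g(x) = h(x - 27) where h(x) = x^3 - 442, and h is irreducible over Q (because 442 is not a perfect cube, so h has no rational root, and a monic cubic with no rational root is irreducible), g is also irreducible (irreducibility is preserved under the substitution x → x - 27). Hence m_α(x) = x^3 - 81x^2 + 2187x - 20125.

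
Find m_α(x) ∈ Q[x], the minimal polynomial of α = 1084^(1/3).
m_α(x) = x^3 - 1084

α satisfies α^3 = 1084, so x^3 - 1084 annihilates α. By the rational root test, a rational root p/q (in lowest terms) of x^3 - 1084 would satisfy p^3 = 1084 q^3, forcing q = 1 and p^3 = 1084; but 1084 is not a perfect cube, contradiction. A monic cubic over Q with no rational root is irreducible (any nontrivial factorization would include a linear factor). Hence x^3 - 1084 is the minimal polynomial of α, and in particular [Q(α):Q] = 3.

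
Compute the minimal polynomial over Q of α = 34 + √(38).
m_α(x) = x^2 - 68x + 1118

From α - 34 = √(38), squaring gives (α - 34)^2 = 38, i.e. α^2 - 68α + 1156 = 38, so α^2 - 68α + 1118 = 0. The discriminant of x^2 - 68x + 1118 is (-68)^2 - 4·(1118) = 4624 - 4472 = 152, and 4·(38) is not a perfect square in Q since 38 is squarefree and ≠ 1. Hence x^2 - 68x + 1118 is irreducible over Q and is the minimal polynomial of α.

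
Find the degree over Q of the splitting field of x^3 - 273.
[K : Q] = 6

The roots of x^3 - 273 are ∛273, ω∛273, ω^2∛273 where ω = e^(2πi/3) is a primitive cube root of unity, so K = Q(∛273, ω). Now [Q(∛273):Q] = 3 (since 273 is not a perfect cube, x^3 - 273 is irreducible) and [Q(ω):Q] = 2. Both 2 and 3 divide [K:Q], and [K:Q] ≤ 3·2 = 6, so [K:Q] = 6. (Equivalently: Q(∛273) ⊂ R but ω ∉ R, so [K : Q(∛273)] = 2.)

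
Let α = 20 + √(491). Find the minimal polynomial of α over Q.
m_α(x) = x^2 - 40x - 91

From α - 20 = √(491), squaring gives (α - 20)^2 = 491, i.e. α^2 - 40α + 400 = 491, so α^2 - 40α - 91 = 0. The discriminant of x^2 - 40x - 91 is (-40)^2 - 4·(-91) = 1600 + 364 = 1964, and 4·(491) is not a perfect square in Q since 491 is squarefree and ≠ 1. Hence x^2 - 40x - 91 is irreducible over Q and is the minimal polynomial of α.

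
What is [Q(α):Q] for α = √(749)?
[Q(α):Q] = 2

[Q(α):Q] equals the degree of the minimal polynomial of α. Here α^2 = 749 and x^2 - 749 is irreducible (d = 749 is squarefree, ≠ 1, hence not a square), so deg(m_α) = 2. Thus [Q(α):Q] = 2.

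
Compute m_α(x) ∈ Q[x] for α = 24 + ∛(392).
m_α(x) = x^3 - 72x^2 + 1728x - 14216

Set β = α - 24 = ∛(392), so β^3 = 392. Then (α - 24)^3 - 392 = 0, i.e. α is a root of g(x) = (x - 24)^3 - 392 = x^3 - 72x^2 + 1728x - 14216. Since g(x) = h(x - 24) where h(x) = x^3 - 392, and h is irreducible over Q (because 392 is not a perfect cube, so h has no rational root, and a monic cubic with no rational root is irreducible), g is also irreducible (irreducibility is preserved under the substitution x → x - 24). Hence m_α(x) = x^3 - 72x^2 + 1728x - 14216.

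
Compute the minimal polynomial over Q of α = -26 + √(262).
m_α(x) = x^2 + 52x + 414

From α + 26 = √(262), squaring gives (α + 26)^2 = 262, i.e. α^2 + 52α + 676 = 262, so α^2 + 52α + 414 = 0. The discriminant of x^2 + 52x + 414 is (52)^2 - 4·(414) = 2704 - 1656 = 1048, and 4·(262) is not a perfect square in Q since 262 is squarefree and ≠ 1. Hence x^2 + 52x + 414 is irreducible over Q and is the minimal polynomial of α.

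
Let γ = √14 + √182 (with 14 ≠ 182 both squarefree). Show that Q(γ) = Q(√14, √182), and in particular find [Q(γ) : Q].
[Q(γ) : Q] = 4 (equivalently, Q(γ) = Q(√14, √182))

Obviously Q(γ) ⊆ Q(√14, √182), and [Q(√14, √182):Q] = 4 (since 14, 182 are distinct squarefree integers > 1 with 2548 not a perfect square). To show equality we compute the minimal polynomial of γ. From γ = √14 + √182: γ^2 = 14 + 2√(2548) + 182 = 196 + 2√(2548), so γ^2 - 196 = 2√(2548); squaring, (γ^2 - 196)^2 = 4·2548, i.e. γ^4 - 392γ^2 + 38416 - 10192 = 0, i.e. γ^4 - 392γ^2 + 28224 = 0. So γ is a root of x^4 - 392x^2 + 28224. This polynomial is irreducible over Q: it has no rational root (each ±√14 ± √182 is irrational), and any factorization into two quadratics over Q would force √(2548) ∈ Q (pairing opposite roots) or √14, √182 ∈ Q (other pairings), all impossible. Hence [Q(γ):Q] = 4 = [Q(√14, √182):Q], so Q(γ) = Q(√14, √182).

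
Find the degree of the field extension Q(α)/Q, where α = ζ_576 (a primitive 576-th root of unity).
[Q(α):Q] = 192

The minimal polynomial of ζ_576 over Q is the 576-th cyclotomic polynomial Φ_576(x), which is irreducible over Q and has degree φ(576) = 192. Hence [Q(α):Q] = φ(576) = 192.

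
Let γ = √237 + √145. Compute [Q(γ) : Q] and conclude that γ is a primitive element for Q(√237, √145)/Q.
[Q(γ) : Q] = 4 (equivalently, Q(γ) = Q(√237, √145))

Obviously Q(γ) ⊆ Q(√237, √145), and [Q(√237, √145):Q] = 4 (since 237, 145 are distinct squarefree integers > 1 with 34365 not a perfect square). To show equality we compute the minimal polynomial of γ. From γ = √237 + √145: γ^2 = 237 + 2√(34365) + 145 = 382 + 2√(34365), so γ^2 - 382 = 2√(34365); squaring, (γ^2 - 382)^2 = 4·34365, i.e. γ^4 - 764γ^2 + 145924 - 137460 = 0, i.e. γ^4 - 764γ^2 + 8464 = 0. So γ is a root of x^4 - 764x^2 + 8464. This polynomial is irreducible over Q: it has no rational root (each ±√237 ± √145 is irrational), and any factorization into two quadratics over Q would force √(34365) ∈ Q (pairing opposite roots) or √237, √145 ∈ Q (other pairings), all impossible. Hence [Q(γ):Q] = 4 = [Q(√237, √145):Q], so Q(γ) = Q(√237, √145).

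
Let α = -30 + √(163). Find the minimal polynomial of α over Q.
m_α(x) = x^2 + 60x + 737

From α + 30 = √(163), squaring gives (α + 30)^2 = 163, i.e. α^2 + 60α + 900 = 163, so α^2 + 60α + 737 = 0. The discriminant of x^2 + 60x + 737 is (60)^2 - 4·(737) = 3600 - 2948 = 652, and 4·(163) is not a perfect square in Q since 163 is squarefree and ≠ 1. Hence x^2 + 60x + 737 is irreducible over Q and is the minimal polynomial of α.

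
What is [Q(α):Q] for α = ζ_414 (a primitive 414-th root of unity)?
[Q(α):Q] = 132

The minimal polynomial of ζ_414 over Q is the 414-th cyclotomic polynomial Φ_414(x), which is irreducible over Q and has degree φ(414) = 132. Hence [Q(α):Q] = φ(414) = 132.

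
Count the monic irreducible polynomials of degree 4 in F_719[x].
There are 66812039640 monic irreducible polynomials of degree 4 over F_719

Each element of F_{719^4} that lies in no proper subfield is a root of exactly one monic irreducible of degree 4 over F_719, and each such polynomial has 4 distinct roots in F_{719^4}. By Möbius inversion the count is N_719(4) = (1/4) Σ_{d|4} μ(4/d) · 719^d = (1/4)(μ(4)·719^1 + μ(2)·719^2 + μ(1)·719^4) = 267248158560/4 = 66812039640.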